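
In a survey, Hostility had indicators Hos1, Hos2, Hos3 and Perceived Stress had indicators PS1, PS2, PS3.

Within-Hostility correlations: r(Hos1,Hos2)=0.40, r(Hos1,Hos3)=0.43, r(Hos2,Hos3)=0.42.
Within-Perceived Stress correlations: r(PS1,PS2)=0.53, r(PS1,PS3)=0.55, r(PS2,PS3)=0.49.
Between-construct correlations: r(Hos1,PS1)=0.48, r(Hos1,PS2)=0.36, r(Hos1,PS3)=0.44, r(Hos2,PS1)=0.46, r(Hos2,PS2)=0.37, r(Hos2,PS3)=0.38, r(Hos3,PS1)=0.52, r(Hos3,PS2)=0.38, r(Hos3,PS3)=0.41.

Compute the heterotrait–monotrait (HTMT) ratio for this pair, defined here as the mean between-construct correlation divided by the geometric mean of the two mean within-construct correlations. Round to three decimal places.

0.904

Mean between = 3.80/9 = 0.4222.
Mean within-Hos = 1.25/3 = 0.4167; mean within-PS = 1.57/3 = 0.5233.
Geometric mean = √(0.4167 × 0.5233) = 0.4670.
HTMT = 0.4222 / 0.4670 = 0.904.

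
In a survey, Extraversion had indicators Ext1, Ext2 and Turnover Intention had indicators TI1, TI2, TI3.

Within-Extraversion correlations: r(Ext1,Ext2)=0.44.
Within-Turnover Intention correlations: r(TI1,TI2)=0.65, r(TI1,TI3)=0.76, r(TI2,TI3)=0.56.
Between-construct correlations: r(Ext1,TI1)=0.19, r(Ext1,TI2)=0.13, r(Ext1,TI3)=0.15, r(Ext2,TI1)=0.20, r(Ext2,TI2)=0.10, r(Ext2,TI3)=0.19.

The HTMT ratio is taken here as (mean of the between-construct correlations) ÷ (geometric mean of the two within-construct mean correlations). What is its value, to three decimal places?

0.298

Mean between = 0.96/6 = 0.1600.
Mean within-Ext = 0.44/1 = 0.4400; mean within-TI = 1.97/3 = 0.6567.
Geometric mean = √(0.4400 × 0.6567) = 0.5375.
HTMT = 0.1600 / 0.5375 = 0.298.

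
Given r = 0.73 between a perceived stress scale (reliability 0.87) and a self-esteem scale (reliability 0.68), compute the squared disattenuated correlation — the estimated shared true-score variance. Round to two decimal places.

0.90

Disattenuated r = 0.73 / √(0.87 × 0.68) = 0.73 / 0.7692 = 0.9490.
Shared true-score variance = 0.9490² = 0.9006 ≈ 0.90.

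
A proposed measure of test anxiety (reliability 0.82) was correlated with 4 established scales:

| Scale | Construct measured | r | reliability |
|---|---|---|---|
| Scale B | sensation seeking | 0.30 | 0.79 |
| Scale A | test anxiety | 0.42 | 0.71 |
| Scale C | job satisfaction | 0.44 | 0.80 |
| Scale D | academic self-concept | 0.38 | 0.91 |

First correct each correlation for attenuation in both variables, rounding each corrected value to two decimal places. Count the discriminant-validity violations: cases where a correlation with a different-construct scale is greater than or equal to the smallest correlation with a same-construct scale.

Disattenuated r (r / √(r_scale · r_new)):
  Scale B (disc): 0.30 / √(0.79·0.82) = 0.37
  Scale A (conv): 0.42 / √(0.71·0.82) = 0.55
  Scale C (disc): 0.44 / √(0.80·0.82) = 0.54
  Scale D (disc): 0.38 / √(0.91·0.82) = 0.44
Smallest convergent = 0.55. Discriminant values: 0.37, 0.54, 0.44; count ≥ 0.55 → 0.

0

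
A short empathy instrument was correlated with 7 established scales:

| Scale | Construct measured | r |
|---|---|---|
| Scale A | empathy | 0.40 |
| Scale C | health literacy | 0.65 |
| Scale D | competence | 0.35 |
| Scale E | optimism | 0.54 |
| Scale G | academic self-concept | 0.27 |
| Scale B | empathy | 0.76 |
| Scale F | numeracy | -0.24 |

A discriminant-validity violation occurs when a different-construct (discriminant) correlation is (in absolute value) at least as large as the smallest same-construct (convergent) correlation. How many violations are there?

2

Convergent (same construct = empathy): Scale A, Scale B.
Smallest convergent = 0.40. Discriminant |r|: 0.65, 0.35, 0.54, 0.27, 0.24; count ≥ 0.40 → 2.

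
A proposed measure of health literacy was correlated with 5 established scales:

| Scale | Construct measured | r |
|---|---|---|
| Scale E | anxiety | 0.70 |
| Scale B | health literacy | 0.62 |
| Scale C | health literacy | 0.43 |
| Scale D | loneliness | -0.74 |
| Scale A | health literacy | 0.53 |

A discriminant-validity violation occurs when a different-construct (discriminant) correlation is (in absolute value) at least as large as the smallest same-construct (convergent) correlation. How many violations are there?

Convergent (same construct = health literacy): Scale B, Scale C, Scale A.
Smallest convergent = 0.43. Discriminant |r|: 0.70, 0.74; count ≥ 0.43 → 2.

2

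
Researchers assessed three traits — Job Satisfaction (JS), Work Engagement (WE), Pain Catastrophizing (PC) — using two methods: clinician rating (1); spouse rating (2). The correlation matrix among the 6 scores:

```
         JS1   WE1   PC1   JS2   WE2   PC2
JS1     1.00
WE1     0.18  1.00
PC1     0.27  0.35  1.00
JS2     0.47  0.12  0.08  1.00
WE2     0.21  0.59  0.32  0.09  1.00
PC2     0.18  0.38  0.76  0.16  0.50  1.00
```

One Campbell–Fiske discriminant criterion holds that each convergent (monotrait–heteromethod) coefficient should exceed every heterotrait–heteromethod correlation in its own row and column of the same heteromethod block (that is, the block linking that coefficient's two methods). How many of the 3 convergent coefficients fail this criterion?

0

Each convergent coefficient versus the relevant comparison correlations:
JS (methods 1·2): 0.47 vs {0.21, 0.12, 0.18, 0.08} → pass.
WE (methods 1·2): 0.59 vs {0.12, 0.21, 0.38, 0.32} → pass.
PC (methods 1·2): 0.76 vs {0.08, 0.18, 0.32, 0.38} → pass.
0 of 3 fail.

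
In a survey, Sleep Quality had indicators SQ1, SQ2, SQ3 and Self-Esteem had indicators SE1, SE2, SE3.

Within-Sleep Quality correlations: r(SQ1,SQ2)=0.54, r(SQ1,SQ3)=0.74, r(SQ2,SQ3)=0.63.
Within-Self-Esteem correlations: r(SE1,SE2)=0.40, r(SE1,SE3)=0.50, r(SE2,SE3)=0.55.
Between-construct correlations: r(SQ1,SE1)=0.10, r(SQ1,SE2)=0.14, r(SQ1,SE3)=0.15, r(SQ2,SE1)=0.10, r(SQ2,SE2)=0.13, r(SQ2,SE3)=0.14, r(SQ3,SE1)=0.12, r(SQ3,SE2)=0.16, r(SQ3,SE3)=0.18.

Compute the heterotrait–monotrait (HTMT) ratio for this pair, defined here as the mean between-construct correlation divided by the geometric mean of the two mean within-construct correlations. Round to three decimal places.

0.244

Mean heterotrait r = 1.22/9 = 0.1356.
Mean within-SQ = 1.91/3 = 0.6367; mean within-SE = 1.45/3 = 0.4833.
Geometric mean = √(0.6367 × 0.4833) = 0.5547.
HTMT = 0.1356 / 0.5547 = 0.244.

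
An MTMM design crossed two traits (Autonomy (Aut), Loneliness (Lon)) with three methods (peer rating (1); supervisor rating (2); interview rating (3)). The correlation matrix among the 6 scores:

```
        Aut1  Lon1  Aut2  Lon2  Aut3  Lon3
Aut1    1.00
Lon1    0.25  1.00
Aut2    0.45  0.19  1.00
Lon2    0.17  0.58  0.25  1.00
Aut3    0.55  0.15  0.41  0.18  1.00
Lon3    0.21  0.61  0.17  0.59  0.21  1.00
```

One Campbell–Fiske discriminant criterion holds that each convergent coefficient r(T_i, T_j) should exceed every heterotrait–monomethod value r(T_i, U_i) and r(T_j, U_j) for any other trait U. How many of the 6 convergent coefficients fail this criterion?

Each convergent coefficient versus the relevant comparison correlations:
Aut (methods 1·2): 0.45 vs {0.25, 0.25} → pass.
Aut (methods 1·3): 0.55 vs {0.25, 0.21} → pass.
Aut (methods 2·3): 0.41 vs {0.25, 0.21} → pass.
Lon (methods 1·2): 0.58 vs {0.25, 0.25} → pass.
Lon (methods 1·3): 0.61 vs {0.25, 0.21} → pass.
Lon (methods 2·3): 0.59 vs {0.25, 0.21} → pass.
0 of 6 fail.

0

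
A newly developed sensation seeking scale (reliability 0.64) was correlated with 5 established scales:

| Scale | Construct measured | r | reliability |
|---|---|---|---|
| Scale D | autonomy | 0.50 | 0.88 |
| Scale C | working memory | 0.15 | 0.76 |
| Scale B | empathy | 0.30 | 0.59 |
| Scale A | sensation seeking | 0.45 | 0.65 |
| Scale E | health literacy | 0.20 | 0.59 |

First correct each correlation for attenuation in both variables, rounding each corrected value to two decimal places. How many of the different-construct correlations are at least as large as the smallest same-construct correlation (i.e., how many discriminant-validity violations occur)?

0

Disattenuated r (r / √(r_scale · r_new)):
  Scale D (disc): 0.50 / √(0.88·0.64) = 0.67
  Scale C (disc): 0.15 / √(0.76·0.64) = 0.22
  Scale B (disc): 0.30 / √(0.59·0.64) = 0.49
  Scale A (conv): 0.45 / √(0.65·0.64) = 0.70
  Scale E (disc): 0.20 / √(0.59·0.64) = 0.33
Smallest convergent = 0.70. Discriminant values: 0.67, 0.22, 0.49, 0.33; count ≥ 0.70 → 0.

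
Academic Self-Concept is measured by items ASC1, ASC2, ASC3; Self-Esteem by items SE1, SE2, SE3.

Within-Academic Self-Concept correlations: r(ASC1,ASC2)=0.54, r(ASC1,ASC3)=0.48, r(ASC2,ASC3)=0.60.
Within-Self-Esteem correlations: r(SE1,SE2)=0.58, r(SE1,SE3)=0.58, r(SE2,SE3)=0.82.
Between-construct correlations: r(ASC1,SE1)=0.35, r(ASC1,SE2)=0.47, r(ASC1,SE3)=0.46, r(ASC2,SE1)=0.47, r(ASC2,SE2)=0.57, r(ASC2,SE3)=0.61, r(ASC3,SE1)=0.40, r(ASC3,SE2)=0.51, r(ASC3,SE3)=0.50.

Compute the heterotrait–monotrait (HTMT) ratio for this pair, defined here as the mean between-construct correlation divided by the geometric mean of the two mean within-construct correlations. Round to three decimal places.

0.808

Between-construct mean = 4.34/9 = 0.4822.
Mean within-ASC = 1.62/3 = 0.5400; mean within-SE = 1.98/3 = 0.6600.
Geometric mean = √(0.5400 × 0.6600) = 0.5970.
HTMT = 0.4822 / 0.5970 = 0.808.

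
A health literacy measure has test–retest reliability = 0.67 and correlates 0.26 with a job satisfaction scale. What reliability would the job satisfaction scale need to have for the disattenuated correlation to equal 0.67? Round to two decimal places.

0.22

r_true = r_obs / √(r_xx · r_yy) ⇒ 0.67 = 0.26 / √(0.67 · r_yy).
√(0.67 · r_yy) = 0.26 / 0.67 = 0.3881; 0.67 · r_yy = 0.1506; r_yy = 0.1506 / 0.67 ≈ 0.22.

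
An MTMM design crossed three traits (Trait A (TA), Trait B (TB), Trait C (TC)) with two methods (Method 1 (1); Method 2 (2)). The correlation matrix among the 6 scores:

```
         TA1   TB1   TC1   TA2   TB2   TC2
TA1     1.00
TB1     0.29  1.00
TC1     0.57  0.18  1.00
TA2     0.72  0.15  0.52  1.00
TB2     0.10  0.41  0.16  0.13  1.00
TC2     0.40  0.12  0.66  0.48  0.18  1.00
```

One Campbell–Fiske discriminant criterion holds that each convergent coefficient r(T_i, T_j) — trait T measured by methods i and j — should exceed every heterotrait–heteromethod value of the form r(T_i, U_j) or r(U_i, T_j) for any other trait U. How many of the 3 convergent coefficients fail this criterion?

Convergent coefficients and their comparison sets:
TA (methods 1·2): 0.72 vs {0.10, 0.15, 0.40, 0.52} → pass.
TB (methods 1·2): 0.41 vs {0.15, 0.10, 0.12, 0.16} → pass.
TC (methods 1·2): 0.66 vs {0.52, 0.40, 0.16, 0.12} → pass.
0 of 3 fail.

0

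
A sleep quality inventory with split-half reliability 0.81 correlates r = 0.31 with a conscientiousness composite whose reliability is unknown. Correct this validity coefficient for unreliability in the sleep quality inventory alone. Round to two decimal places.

0.34

Single correction: r_c = r_obs / √r_xx = 0.31 / √0.81 = 0.31 / 0.9000 ≈ 0.34.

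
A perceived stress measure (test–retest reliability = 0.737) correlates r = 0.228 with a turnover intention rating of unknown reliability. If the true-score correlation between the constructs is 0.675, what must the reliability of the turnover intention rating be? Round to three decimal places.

0.155

r_true = r_obs / √(r_xx · r_yy) ⇒ 0.675 = 0.228 / √(0.737 · r_yy).
√(0.737 · r_yy) = 0.228 / 0.675 = 0.3378; 0.737 · r_yy = 0.1141; r_yy = 0.1141 / 0.737 ≈ 0.155.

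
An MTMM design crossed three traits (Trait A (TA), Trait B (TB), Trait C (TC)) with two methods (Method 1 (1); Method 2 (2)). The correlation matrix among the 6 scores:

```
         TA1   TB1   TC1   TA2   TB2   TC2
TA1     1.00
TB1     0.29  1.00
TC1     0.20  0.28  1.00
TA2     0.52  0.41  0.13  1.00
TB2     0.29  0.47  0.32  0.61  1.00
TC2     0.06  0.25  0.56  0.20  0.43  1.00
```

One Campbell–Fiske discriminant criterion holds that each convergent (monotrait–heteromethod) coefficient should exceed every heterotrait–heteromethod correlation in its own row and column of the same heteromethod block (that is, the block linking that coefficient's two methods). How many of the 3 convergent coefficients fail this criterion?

Convergent coefficients and their comparison sets:
TA (methods 1·2): 0.52 vs {0.29, 0.41, 0.06, 0.13} → pass.
TB (methods 1·2): 0.47 vs {0.41, 0.29, 0.25, 0.32} → pass.
TC (methods 1·2): 0.56 vs {0.13, 0.06, 0.32, 0.25} → pass.
0 of 3 fail.

0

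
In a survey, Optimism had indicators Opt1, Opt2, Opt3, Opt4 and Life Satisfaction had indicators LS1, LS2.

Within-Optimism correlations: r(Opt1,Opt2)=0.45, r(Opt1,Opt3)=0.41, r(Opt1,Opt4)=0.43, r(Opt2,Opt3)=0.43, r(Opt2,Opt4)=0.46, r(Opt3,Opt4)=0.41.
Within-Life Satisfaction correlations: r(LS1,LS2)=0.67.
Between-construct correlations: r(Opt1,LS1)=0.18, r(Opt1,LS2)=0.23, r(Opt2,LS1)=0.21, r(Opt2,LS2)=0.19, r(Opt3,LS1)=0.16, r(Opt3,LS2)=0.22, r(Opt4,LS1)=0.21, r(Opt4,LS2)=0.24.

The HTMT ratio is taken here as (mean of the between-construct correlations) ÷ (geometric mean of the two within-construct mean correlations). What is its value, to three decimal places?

Between-construct mean = 1.64/8 = 0.2050.
Mean within-Opt = 2.59/6 = 0.4317; mean within-LS = 0.67/1 = 0.6700.
Geometric mean = √(0.4317 × 0.6700) = 0.5378.
HTMT = 0.2050 / 0.5378 = 0.381.

0.381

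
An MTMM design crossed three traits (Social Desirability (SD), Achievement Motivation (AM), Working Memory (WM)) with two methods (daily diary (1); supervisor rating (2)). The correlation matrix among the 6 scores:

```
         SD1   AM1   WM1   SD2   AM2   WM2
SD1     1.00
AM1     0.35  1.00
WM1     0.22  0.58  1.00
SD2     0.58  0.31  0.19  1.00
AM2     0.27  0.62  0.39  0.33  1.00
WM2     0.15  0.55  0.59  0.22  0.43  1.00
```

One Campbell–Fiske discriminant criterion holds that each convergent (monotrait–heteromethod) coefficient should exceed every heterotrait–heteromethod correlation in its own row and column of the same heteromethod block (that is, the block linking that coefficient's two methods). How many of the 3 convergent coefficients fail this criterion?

0

Convergent coefficients and their comparison sets:
SD (methods 1·2): 0.58 vs {0.27, 0.31, 0.15, 0.19} → pass.
AM (methods 1·2): 0.62 vs {0.31, 0.27, 0.55, 0.39} → pass.
WM (methods 1·2): 0.59 vs {0.19, 0.15, 0.39, 0.55} → pass.
0 of 3 fail.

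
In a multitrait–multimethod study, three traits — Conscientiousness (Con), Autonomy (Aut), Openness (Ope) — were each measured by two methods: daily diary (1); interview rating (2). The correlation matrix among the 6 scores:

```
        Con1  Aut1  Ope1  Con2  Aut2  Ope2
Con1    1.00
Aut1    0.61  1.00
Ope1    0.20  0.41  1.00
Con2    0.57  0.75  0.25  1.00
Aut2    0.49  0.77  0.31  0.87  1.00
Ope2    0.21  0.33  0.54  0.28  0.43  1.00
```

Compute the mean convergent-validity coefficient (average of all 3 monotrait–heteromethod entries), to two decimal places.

0.63

Convergent values: 0.57, 0.77, 0.54; mean = 1.88/3 = 0.63.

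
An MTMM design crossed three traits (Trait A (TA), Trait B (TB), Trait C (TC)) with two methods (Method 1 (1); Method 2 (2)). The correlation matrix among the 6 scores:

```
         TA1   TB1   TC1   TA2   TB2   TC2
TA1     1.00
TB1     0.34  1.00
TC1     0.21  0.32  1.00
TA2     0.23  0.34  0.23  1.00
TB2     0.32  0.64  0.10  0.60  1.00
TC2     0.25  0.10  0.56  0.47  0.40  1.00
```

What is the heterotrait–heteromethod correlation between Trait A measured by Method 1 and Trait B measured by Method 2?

Different traits and methods: r(TA1, TB2) = 0.32.

0.32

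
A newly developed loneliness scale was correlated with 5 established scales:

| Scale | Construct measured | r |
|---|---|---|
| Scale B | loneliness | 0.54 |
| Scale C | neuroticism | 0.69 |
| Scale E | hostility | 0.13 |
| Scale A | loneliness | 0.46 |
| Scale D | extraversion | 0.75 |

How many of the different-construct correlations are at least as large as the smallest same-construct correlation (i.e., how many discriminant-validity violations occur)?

2

Convergent (same construct = loneliness): Scale B, Scale A.
Smallest convergent = 0.46. Discriminant values: 0.69, 0.13, 0.75; count ≥ 0.46 → 2.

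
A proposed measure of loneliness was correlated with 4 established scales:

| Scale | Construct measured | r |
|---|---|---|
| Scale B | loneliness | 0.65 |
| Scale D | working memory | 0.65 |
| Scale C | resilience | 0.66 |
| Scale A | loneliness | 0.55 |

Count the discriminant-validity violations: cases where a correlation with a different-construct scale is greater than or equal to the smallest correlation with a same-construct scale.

2

Convergent (same construct = loneliness): Scale B, Scale A.
Smallest convergent = 0.55. Discriminant values: 0.65, 0.66; count ≥ 0.55 → 2.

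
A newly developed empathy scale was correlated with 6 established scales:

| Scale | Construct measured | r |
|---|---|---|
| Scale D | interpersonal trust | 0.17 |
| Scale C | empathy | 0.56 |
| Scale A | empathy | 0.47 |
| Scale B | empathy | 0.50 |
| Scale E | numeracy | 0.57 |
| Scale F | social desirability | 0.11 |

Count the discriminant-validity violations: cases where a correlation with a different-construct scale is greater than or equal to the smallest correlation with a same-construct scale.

1

Convergent (same construct = empathy): Scale C, Scale A, Scale B.
Smallest convergent = 0.47. Discriminant values: 0.17, 0.57, 0.11; count ≥ 0.47 → 1.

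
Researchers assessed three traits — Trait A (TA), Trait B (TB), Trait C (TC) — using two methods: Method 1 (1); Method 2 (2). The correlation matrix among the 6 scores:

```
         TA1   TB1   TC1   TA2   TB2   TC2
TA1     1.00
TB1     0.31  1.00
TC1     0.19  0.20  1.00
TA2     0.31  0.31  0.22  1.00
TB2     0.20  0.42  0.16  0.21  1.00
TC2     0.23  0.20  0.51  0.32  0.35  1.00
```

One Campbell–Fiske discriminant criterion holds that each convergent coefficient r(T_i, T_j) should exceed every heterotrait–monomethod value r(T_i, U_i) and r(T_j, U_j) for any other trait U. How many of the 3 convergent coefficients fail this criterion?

1

Checking each validity diagonal entry against its comparison values:
TA (methods 1·2): 0.31 vs {0.31, 0.21, 0.19, 0.32} → fail.
TB (methods 1·2): 0.42 vs {0.31, 0.21, 0.20, 0.35} → pass.
TC (methods 1·2): 0.51 vs {0.19, 0.32, 0.20, 0.35} → pass.
1 of 3 fail.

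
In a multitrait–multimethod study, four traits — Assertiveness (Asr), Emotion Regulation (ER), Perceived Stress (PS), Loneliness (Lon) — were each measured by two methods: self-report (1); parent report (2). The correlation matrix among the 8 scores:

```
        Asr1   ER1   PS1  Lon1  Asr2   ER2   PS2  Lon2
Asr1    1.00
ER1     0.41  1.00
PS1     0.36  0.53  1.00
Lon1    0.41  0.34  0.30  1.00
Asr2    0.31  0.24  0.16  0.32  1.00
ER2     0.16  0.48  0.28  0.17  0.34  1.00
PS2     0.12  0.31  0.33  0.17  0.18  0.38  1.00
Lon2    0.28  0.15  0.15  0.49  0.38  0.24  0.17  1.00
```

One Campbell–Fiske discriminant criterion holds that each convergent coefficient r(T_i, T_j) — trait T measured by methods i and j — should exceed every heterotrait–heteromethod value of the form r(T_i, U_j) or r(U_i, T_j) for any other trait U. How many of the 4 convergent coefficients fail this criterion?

Convergent coefficients and their comparison sets:
Asr (methods 1·2): 0.31 vs {0.16, 0.24, 0.12, 0.16, 0.28, 0.32} → fail.
ER (methods 1·2): 0.48 vs {0.24, 0.16, 0.31, 0.28, 0.15, 0.17} → pass.
PS (methods 1·2): 0.33 vs {0.16, 0.12, 0.28, 0.31, 0.15, 0.17} → pass.
Lon (methods 1·2): 0.49 vs {0.32, 0.28, 0.17, 0.15, 0.17, 0.15} → pass.
1 of 4 fail.

1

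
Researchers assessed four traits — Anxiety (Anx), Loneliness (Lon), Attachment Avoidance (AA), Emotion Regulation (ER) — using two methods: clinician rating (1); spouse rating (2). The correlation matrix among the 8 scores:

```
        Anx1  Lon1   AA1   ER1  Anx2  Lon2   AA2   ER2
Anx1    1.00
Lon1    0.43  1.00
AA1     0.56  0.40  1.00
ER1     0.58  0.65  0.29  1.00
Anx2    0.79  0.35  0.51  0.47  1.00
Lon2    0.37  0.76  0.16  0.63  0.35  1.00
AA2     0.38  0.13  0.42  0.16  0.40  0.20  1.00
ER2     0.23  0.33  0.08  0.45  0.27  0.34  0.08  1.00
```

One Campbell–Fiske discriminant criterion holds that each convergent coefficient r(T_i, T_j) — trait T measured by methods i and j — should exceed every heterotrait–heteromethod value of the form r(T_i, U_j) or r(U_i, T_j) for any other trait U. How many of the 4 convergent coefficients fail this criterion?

Checking each validity diagonal entry against its comparison values:
Anx (methods 1·2): 0.79 vs {0.37, 0.35, 0.38, 0.51, 0.23, 0.47} → pass.
Lon (methods 1·2): 0.76 vs {0.35, 0.37, 0.13, 0.16, 0.33, 0.63} → pass.
AA (methods 1·2): 0.42 vs {0.51, 0.38, 0.16, 0.13, 0.08, 0.16} → fail.
ER (methods 1·2): 0.45 vs {0.47, 0.23, 0.63, 0.33, 0.16, 0.08} → fail.
2 of 4 fail.

2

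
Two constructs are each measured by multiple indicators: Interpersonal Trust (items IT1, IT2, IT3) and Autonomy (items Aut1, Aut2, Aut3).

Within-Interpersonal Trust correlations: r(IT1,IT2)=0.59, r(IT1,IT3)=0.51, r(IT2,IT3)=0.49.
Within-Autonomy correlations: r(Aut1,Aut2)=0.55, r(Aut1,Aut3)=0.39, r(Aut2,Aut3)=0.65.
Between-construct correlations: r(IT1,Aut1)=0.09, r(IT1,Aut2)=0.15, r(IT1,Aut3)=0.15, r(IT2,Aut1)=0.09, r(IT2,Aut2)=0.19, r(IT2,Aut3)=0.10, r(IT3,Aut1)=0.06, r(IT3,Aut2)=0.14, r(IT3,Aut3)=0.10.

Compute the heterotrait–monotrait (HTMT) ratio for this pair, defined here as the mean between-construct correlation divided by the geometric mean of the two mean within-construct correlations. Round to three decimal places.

Mean between = 1.07/9 = 0.1189.
Mean within-IT = 1.59/3 = 0.5300; mean within-Aut = 1.59/3 = 0.5300.
Geometric mean = √(0.5300 × 0.5300) = 0.5300.
HTMT = 0.1189 / 0.5300 = 0.224.

0.224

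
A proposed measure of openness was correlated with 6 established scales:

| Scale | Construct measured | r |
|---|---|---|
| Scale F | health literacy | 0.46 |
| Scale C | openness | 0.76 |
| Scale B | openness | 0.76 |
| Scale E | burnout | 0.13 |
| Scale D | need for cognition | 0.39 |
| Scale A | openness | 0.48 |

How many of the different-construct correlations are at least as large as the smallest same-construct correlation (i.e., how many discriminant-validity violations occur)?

Convergent (same construct = openness): Scale C, Scale B, Scale A.
Smallest convergent = 0.48. Discriminant values: 0.46, 0.13, 0.39; count ≥ 0.48 → 0.

0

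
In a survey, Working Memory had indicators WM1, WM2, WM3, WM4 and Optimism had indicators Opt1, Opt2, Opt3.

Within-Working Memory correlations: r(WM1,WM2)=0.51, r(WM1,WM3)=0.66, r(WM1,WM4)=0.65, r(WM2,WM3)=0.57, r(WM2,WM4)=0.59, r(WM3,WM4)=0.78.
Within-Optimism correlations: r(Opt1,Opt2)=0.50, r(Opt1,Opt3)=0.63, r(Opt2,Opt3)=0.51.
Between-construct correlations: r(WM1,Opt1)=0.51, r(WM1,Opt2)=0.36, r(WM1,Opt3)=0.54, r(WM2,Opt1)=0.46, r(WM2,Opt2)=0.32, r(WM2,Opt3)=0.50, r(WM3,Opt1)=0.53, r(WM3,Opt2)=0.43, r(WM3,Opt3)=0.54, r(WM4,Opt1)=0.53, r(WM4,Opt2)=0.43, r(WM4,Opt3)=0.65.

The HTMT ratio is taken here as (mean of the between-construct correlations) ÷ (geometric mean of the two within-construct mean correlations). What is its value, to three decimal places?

Between-construct mean = 5.80/12 = 0.4833.
Mean within-WM = 3.76/6 = 0.6267; mean within-Opt = 1.64/3 = 0.5467.
Geometric mean = √(0.6267 × 0.5467) = 0.5853.
HTMT = 0.4833 / 0.5853 = 0.826.

0.826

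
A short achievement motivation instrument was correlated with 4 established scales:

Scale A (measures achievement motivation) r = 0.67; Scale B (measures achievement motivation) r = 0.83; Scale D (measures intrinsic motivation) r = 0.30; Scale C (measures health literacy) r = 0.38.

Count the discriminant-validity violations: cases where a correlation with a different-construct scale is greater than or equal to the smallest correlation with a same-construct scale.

0

Convergent (same construct = achievement motivation): Scale A, Scale B.
Smallest convergent = 0.67. Discriminant values: 0.30, 0.38; count ≥ 0.67 → 0.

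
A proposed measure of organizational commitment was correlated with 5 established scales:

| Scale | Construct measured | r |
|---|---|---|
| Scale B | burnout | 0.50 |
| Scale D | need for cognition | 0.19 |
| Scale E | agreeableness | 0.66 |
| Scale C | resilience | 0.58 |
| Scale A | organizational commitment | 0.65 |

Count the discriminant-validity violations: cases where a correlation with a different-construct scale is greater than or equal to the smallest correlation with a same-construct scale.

Convergent (same construct = organizational commitment): Scale A.
Smallest convergent = 0.65. Discriminant values: 0.50, 0.19, 0.66, 0.58; count ≥ 0.65 → 1.

1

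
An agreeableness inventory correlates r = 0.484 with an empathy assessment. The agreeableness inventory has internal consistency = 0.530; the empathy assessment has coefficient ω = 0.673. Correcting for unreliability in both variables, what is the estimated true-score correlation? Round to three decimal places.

0.810

r_true = r_obs / √(r_xx · r_yy) = 0.484 / √(0.530 × 0.673) = 0.484 / √0.356690 = 0.484 / 0.5972 ≈ 0.810.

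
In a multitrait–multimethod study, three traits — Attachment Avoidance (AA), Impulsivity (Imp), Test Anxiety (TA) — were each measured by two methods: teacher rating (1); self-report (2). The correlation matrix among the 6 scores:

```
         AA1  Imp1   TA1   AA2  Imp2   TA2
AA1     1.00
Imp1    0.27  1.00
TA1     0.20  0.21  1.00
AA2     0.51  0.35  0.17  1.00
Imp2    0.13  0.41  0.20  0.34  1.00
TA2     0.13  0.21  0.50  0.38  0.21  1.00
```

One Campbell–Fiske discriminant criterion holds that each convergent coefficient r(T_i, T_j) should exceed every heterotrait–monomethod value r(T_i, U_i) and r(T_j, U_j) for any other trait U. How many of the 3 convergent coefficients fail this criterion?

Convergent coefficients and their comparison sets:
AA (methods 1·2): 0.51 vs {0.27, 0.34, 0.20, 0.38} → pass.
Imp (methods 1·2): 0.41 vs {0.27, 0.34, 0.21, 0.21} → pass.
TA (methods 1·2): 0.50 vs {0.20, 0.38, 0.21, 0.21} → pass.
0 of 3 fail.

0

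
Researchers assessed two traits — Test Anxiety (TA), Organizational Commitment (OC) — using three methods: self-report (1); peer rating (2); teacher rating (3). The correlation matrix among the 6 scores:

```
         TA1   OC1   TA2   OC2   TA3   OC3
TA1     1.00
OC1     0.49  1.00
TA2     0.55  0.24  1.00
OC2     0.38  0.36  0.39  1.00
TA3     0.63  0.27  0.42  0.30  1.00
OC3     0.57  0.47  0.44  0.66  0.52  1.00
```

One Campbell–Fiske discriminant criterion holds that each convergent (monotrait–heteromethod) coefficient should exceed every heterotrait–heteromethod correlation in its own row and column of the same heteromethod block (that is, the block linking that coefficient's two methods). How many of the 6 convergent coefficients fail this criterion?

Convergent coefficients and their comparison sets:
TA (methods 1·2): 0.55 vs {0.38, 0.24} → pass.
TA (methods 1·3): 0.63 vs {0.57, 0.27} → pass.
TA (methods 2·3): 0.42 vs {0.44, 0.30} → fail.
OC (methods 1·2): 0.36 vs {0.24, 0.38} → fail.
OC (methods 1·3): 0.47 vs {0.27, 0.57} → fail.
OC (methods 2·3): 0.66 vs {0.30, 0.44} → pass.
3 of 6 fail.

3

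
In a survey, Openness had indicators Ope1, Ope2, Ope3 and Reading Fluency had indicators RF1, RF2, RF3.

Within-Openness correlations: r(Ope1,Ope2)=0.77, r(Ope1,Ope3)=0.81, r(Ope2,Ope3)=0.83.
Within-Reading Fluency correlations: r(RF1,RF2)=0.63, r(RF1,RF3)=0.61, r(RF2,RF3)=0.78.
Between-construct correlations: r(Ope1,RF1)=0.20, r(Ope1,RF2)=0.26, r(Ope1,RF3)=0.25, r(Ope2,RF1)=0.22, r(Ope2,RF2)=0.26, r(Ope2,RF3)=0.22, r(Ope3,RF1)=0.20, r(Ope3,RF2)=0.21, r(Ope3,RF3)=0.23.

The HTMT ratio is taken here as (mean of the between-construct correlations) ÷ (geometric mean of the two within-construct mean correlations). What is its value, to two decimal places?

Between-construct mean = 2.05/9 = 0.2278.
Mean within-Ope = 2.41/3 = 0.8033; mean within-RF = 2.02/3 = 0.6733.
Geometric mean = √(0.8033 × 0.6733) = 0.7354.
HTMT = 0.2278 / 0.7354 = 0.31.

0.31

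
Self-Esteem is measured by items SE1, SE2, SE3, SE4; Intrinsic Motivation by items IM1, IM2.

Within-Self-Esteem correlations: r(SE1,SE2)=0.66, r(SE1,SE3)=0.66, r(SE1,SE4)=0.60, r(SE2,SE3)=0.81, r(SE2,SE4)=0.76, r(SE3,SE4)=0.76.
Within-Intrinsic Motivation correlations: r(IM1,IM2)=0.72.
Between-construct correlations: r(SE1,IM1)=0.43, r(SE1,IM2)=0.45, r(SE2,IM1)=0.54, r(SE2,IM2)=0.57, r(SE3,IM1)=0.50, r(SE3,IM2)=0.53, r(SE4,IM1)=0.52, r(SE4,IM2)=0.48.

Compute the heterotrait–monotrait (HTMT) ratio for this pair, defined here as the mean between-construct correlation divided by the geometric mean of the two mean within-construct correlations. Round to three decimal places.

Between-construct mean = 4.02/8 = 0.5025.
Mean within-SE = 4.25/6 = 0.7083; mean within-IM = 0.72/1 = 0.7200.
Geometric mean = √(0.7083 × 0.7200) = 0.7141.
HTMT = 0.5025 / 0.7141 = 0.704.

0.704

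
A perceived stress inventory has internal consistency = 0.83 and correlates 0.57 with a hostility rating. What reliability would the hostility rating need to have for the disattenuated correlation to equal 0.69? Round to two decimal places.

0.82

r_true = r_obs / √(r_xx · r_yy) ⇒ 0.69 = 0.57 / √(0.83 · r_yy).
√(0.83 · r_yy) = 0.57 / 0.69 = 0.8261; 0.83 · r_yy = 0.6824; r_yy = 0.6824 / 0.83 ≈ 0.82.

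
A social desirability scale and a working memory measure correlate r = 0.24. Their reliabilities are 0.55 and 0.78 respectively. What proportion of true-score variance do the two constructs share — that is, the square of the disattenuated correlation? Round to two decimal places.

Disattenuated r = 0.24 / √(0.55 × 0.78) = 0.24 / 0.6550 = 0.3664.
Shared true-score variance = 0.3664² = 0.1342 ≈ 0.13.

0.13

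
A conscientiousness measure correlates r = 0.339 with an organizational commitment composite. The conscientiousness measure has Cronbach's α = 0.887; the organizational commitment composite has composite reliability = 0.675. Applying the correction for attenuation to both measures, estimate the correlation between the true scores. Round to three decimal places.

r_true = r_obs / √(r_xx · r_yy) = 0.339 / √(0.887 × 0.675) = 0.339 / √0.598725 = 0.339 / 0.7738 ≈ 0.438.

0.438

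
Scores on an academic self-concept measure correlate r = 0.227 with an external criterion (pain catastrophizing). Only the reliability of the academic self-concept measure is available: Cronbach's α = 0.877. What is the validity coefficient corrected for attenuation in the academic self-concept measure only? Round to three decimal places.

0.242

Single correction: r_c = r_obs / √r_xx = 0.227 / √0.877 = 0.227 / 0.9365 ≈ 0.242.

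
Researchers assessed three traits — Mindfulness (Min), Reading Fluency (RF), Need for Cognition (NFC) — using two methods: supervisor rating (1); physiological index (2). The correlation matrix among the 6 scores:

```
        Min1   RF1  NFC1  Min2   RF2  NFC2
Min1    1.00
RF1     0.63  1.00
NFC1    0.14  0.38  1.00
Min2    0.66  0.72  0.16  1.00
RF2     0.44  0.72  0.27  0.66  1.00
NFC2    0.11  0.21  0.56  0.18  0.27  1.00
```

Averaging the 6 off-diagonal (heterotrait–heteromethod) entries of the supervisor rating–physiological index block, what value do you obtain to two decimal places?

0.32

HTHM values (method 1 × method 2): 0.44, 0.11, 0.72, 0.21, 0.16, 0.27; mean = 1.91/6 = 0.32.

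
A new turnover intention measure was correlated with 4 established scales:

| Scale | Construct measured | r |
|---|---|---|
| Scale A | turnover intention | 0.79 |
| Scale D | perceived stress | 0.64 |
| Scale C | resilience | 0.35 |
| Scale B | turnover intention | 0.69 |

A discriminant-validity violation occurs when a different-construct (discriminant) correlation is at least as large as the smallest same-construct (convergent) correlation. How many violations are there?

Convergent (same construct = turnover intention): Scale A, Scale B.
Smallest convergent = 0.69. Discriminant values: 0.64, 0.35; count ≥ 0.69 → 0.

0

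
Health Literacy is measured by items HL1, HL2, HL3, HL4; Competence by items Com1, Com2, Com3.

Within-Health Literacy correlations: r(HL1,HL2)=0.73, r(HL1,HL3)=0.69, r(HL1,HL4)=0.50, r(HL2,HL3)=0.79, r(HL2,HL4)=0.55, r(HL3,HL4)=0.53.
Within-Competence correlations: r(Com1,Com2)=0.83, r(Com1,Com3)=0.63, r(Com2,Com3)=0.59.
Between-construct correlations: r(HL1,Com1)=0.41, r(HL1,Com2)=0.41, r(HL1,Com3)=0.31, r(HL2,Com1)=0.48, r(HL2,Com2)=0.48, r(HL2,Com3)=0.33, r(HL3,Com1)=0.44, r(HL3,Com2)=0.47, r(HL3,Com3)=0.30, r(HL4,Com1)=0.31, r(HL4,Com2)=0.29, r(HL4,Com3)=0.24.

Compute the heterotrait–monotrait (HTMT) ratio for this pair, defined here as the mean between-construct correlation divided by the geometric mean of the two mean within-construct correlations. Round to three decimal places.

Between-construct mean = 4.47/12 = 0.3725.
Mean within-HL = 3.79/6 = 0.6317; mean within-Com = 2.05/3 = 0.6833.
Geometric mean = √(0.6317 × 0.6833) = 0.6570.
HTMT = 0.3725 / 0.6570 = 0.567.

0.567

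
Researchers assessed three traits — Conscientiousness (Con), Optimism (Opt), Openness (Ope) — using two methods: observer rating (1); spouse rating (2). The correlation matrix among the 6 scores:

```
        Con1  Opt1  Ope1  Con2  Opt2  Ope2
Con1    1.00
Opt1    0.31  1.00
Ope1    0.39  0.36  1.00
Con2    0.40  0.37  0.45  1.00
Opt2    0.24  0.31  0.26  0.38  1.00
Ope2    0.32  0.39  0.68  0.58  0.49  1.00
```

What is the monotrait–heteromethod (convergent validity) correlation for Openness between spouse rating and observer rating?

0.68

Same trait (Ope), different methods: r(Ope2, Ope1) = 0.68.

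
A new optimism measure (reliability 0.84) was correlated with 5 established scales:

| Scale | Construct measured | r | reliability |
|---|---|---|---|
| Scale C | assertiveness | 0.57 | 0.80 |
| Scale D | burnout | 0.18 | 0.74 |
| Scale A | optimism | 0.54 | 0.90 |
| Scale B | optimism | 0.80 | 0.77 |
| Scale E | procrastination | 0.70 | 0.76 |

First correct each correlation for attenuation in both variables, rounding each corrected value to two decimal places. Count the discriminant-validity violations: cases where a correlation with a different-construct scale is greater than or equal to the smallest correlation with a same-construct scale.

Disattenuated r (r / √(r_scale · r_new)):
  Scale C (disc): 0.57 / √(0.80·0.84) = 0.70
  Scale D (disc): 0.18 / √(0.74·0.84) = 0.23
  Scale A (conv): 0.54 / √(0.90·0.84) = 0.62
  Scale B (conv): 0.80 / √(0.77·0.84) = 0.99
  Scale E (disc): 0.70 / √(0.76·0.84) = 0.88
Smallest convergent = 0.62. Discriminant values: 0.70, 0.23, 0.88; count ≥ 0.62 → 2.

2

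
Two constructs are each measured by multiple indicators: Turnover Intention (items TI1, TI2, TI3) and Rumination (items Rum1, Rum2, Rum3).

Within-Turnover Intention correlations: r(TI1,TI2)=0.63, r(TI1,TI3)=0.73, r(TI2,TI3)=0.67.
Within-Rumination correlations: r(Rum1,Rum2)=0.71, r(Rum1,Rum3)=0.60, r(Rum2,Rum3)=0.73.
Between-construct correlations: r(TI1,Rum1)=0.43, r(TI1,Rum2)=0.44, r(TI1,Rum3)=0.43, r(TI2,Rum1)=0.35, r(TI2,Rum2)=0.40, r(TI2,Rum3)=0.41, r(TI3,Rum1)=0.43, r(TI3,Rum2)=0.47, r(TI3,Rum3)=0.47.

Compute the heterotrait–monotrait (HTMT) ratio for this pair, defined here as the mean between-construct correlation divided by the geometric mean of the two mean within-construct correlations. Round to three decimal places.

Between-construct mean = 3.83/9 = 0.4256.
Mean within-TI = 2.03/3 = 0.6767; mean within-Rum = 2.04/3 = 0.6800.
Geometric mean = √(0.6767 × 0.6800) = 0.6783.
HTMT = 0.4256 / 0.6783 = 0.627.

0.627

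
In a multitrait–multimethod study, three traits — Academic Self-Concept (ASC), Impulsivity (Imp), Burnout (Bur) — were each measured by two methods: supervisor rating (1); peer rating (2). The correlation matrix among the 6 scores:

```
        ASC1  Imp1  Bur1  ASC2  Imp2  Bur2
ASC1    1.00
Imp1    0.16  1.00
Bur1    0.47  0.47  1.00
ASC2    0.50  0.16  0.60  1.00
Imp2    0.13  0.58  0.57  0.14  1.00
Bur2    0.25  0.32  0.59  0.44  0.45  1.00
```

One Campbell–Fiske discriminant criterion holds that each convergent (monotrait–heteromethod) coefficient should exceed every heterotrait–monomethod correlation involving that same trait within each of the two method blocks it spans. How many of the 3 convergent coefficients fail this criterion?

Checking each validity diagonal entry against its comparison values:
ASC (methods 1·2): 0.50 vs {0.16, 0.14, 0.47, 0.44} → pass.
Imp (methods 1·2): 0.58 vs {0.16, 0.14, 0.47, 0.45} → pass.
Bur (methods 1·2): 0.59 vs {0.47, 0.44, 0.47, 0.45} → pass.
0 of 3 fail.

0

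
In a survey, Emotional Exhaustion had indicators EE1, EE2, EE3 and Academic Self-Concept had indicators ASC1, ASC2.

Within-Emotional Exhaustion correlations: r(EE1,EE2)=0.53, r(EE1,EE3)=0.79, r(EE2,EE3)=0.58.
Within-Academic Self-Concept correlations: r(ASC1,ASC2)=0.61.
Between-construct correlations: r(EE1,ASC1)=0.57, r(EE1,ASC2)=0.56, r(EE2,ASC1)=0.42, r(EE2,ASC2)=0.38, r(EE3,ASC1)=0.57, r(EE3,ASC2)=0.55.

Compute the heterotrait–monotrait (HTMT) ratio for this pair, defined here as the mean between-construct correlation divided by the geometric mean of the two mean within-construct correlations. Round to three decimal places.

Between-construct mean = 3.05/6 = 0.5083.
Mean within-EE = 1.90/3 = 0.6333; mean within-ASC = 0.61/1 = 0.6100.
Geometric mean = √(0.6333 × 0.6100) = 0.6215.
HTMT = 0.5083 / 0.6215 = 0.818.

0.818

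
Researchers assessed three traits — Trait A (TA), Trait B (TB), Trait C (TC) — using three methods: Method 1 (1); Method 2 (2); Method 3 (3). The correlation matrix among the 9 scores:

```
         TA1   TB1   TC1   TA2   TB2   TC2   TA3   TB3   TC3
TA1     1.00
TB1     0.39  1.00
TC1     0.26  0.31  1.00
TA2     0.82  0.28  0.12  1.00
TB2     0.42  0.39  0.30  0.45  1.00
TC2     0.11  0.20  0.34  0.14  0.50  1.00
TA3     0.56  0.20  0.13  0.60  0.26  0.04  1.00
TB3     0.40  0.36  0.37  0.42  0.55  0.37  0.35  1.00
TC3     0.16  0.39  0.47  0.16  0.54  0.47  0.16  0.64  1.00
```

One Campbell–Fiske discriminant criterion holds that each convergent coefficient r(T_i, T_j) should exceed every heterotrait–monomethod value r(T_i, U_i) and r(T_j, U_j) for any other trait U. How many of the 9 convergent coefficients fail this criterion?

6

Convergent coefficients and their comparison sets:
TA (methods 1·2): 0.82 vs {0.39, 0.45, 0.26, 0.14} → pass.
TA (methods 1·3): 0.56 vs {0.39, 0.35, 0.26, 0.16} → pass.
TA (methods 2·3): 0.60 vs {0.45, 0.35, 0.14, 0.16} → pass.
TB (methods 1·2): 0.39 vs {0.39, 0.45, 0.31, 0.50} → fail.
TB (methods 1·3): 0.36 vs {0.39, 0.35, 0.31, 0.64} → fail.
TB (methods 2·3): 0.55 vs {0.45, 0.35, 0.50, 0.64} → fail.
TC (methods 1·2): 0.34 vs {0.26, 0.14, 0.31, 0.50} → fail.
TC (methods 1·3): 0.47 vs {0.26, 0.16, 0.31, 0.64} → fail.
TC (methods 2·3): 0.47 vs {0.14, 0.16, 0.50, 0.64} → fail.
6 of 9 fail.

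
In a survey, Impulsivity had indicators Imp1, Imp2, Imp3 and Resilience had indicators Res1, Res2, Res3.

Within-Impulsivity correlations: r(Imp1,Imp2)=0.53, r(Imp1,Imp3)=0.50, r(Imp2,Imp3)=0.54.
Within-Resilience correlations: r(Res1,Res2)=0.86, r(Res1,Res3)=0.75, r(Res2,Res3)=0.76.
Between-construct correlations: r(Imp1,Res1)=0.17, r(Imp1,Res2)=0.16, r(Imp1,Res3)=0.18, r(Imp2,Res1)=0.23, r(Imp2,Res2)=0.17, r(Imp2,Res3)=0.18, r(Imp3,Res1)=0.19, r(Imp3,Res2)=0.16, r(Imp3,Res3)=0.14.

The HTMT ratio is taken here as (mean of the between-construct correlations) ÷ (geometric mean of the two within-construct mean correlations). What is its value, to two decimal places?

Between-construct mean = 1.58/9 = 0.1756.
Mean within-Imp = 1.57/3 = 0.5233; mean within-Res = 2.37/3 = 0.7900.
Geometric mean = √(0.5233 × 0.7900) = 0.6430.
HTMT = 0.1756 / 0.6430 = 0.27.

0.27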